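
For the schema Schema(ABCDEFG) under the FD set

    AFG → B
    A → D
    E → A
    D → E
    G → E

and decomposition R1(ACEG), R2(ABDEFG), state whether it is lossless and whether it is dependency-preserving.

lossy but dependency-preserving

Lossless test: (AEG)⁺ = {ADEG}, which is a superkey of neither fragment — lossy.
Dependency preservation: every FD's attributes lie within a single fragment, so each can be enforced locally — preserved.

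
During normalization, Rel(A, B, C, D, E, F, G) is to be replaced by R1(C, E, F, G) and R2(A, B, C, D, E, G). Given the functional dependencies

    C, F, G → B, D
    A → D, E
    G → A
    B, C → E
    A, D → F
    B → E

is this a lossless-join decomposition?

Common attributes: R1 ∩ R2 = {C, E, G}.
Closure of {C, E, G}: G → A applies, adding A; A → D, E applies, adding D; A, D → F applies, adding F; C, F, G → B, D applies, adding B. So (C, E, G)⁺ = {A, B, C, D, E, F, G}.
This closure contains every attribute of R1, so R1 ∩ R2 → R1. The join is lossless.

Yes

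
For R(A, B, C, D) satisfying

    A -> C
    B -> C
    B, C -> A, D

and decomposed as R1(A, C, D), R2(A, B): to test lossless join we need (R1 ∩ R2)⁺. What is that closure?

R1 ∩ R2 = {A}.
A → C applies, adding C
Closure: {A, C}.

A, C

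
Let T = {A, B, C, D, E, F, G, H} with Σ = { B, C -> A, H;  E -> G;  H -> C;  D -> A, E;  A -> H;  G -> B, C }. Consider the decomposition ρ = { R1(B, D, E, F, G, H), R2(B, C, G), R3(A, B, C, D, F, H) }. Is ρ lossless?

Chase test. Columns are A, B, C, D, E, F, G, H; row i has aⱼ where attribute j ∈ Ri, else bᵢⱼ.
Initial tableau (one row per fragment):
  row 1: b11 a2 b13 a4 a5 a6 a7 a8
  row 2: b21 a2 a3 b24 b25 b26 a7 b28
  row 3: a1 a2 a3 a4 b35 a6 b37 a8
Rows 2 and 3 agree on B, C; apply B, C→A, H and equate their A, H entries.
Rows 1 and 2 agree on H; apply H→C and equate their C entries.
Rows 1 and 3 agree on D; apply D→A, E and equate their A, E entries.
Rows 1 and 3 agree on E; apply E→G and equate their G entries.
Row 1 is now all distinguished symbols — the join is lossless.

Yes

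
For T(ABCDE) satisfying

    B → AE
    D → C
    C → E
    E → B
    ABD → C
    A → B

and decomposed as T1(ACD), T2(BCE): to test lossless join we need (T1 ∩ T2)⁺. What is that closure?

T1 ∩ T2 = {C}.
C → E applies, adding E
E → B applies, adding B
B → AE applies, adding A
Closure: {ABCE}.

ABCE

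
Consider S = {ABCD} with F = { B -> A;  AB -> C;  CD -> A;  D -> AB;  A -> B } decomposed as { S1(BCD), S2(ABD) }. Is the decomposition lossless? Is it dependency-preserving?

Lossless test: (BD)⁺ = {ABCD}, which contains all of one fragment — lossless.
Dependency preservation: AB → C; CD → A are not contained in any single fragment, but the restricted closure of each left-hand side across the fragments still reaches the right-hand side; the remaining FDs each lie inside some fragment. All dependencies are preserved.

lossless and dependency-preserving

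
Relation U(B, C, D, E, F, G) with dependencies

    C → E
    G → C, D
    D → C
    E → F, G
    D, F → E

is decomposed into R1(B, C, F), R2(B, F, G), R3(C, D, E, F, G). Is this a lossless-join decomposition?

Yes

Chase test. Columns are B, C, D, E, F, G; row i has aⱼ where attribute j ∈ Ri, else bᵢⱼ.
Initial tableau (one row per fragment):
  row 1: a1 a2 b13 b14 a5 b16
  row 2: a1 b22 b23 b24 a5 a6
  row 3: b31 a2 a3 a4 a5 a6
Rows 1 and 3 agree on C; apply C→E and equate their E entries.
Rows 2 and 3 agree on G; apply G→C, D and equate their C, D entries.
Rows 1 and 3 agree on E; apply E→F, G and equate their F, G entries.
Rows 2 and 3 agree on D, F; apply D, F→E and equate their E entries.
Rows 1 and 2 agree on G; apply G→C, D and equate their C, D entries.
Row 1 is now all distinguished symbols — the join is lossless.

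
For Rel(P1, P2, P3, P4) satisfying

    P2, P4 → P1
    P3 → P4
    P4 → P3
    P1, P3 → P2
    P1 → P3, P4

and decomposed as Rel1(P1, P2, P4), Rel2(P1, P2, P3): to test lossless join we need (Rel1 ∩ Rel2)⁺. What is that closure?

P1, P2, P3, P4

Rel1 ∩ Rel2 = {P1, P2}.
P1 → P3, P4 applies, adding P3, P4
Closure: {P1, P2, P3, P4}.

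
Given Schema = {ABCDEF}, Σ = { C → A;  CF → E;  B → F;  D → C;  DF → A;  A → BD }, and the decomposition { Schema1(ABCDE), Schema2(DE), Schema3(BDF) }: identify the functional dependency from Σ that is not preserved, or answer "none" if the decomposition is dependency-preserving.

C → A lies within Schema1.
CF → E: restricted closure across fragments reaches E.
B → F lies within Schema3.
D → C lies within Schema1.
DF → A: restricted closure across fragments reaches A.
A → BD lies within Schema1.
Every dependency is enforceable on the fragments, so the decomposition is dependency-preserving.

none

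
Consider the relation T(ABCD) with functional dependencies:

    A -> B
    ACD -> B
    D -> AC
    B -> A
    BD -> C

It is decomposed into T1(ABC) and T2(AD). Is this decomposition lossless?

Common attributes: T1 ∩ T2 = {A}.
Closure of {A}: A → B applies, adding B. So (A)⁺ = {AB}.
The closure contains neither all of T1 = {ABC} nor all of T2 = {AD}, so the common attributes are not a superkey of either fragment. The join is lossy.

No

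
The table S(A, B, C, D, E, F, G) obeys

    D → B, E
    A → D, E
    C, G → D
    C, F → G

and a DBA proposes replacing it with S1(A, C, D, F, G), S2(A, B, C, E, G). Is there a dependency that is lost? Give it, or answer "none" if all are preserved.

Check D → B, E: no single fragment contains all of {B, D, E}, and the restricted closure of {D} across the fragments never reaches {B, E}.
A → D, E is preserved.
C, G → D is preserved.
C, F → G is preserved.

D → B, E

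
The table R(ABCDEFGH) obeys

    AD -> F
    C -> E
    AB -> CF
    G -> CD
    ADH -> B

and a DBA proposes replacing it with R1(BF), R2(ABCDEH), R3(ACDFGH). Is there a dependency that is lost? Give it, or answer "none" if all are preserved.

Check AB → CF: no single fragment contains all of {ABCF}, and the restricted closure of {AB} across the fragments never reaches {CF}.
AD → F is preserved.
C → E is preserved.
G → CD is preserved.
ADH → B is preserved.

AB -> CF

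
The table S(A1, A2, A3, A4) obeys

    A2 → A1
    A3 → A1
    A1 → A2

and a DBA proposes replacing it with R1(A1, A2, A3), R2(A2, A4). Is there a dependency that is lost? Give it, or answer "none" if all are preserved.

none

A2 → A1 lies within R1.
A3 → A1 lies within R1.
A1 → A2 lies within R1.
Every dependency is enforceable on the fragments, so the decomposition is dependency-preserving.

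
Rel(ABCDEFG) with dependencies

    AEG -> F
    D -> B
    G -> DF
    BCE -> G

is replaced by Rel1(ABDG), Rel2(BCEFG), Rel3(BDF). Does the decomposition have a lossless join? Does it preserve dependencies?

lossy but dependency-preserving

Lossless test (chase): Rows 1 and 2 agree on G; apply G→DF and equate their DF entries. No row becomes fully distinguished — the join is lossy.
Dependency preservation: AEG → F; G → DF are not contained in any single fragment, but the restricted closure of each left-hand side across the fragments still reaches the right-hand side; the remaining FDs each lie inside some fragment. All dependencies are preserved.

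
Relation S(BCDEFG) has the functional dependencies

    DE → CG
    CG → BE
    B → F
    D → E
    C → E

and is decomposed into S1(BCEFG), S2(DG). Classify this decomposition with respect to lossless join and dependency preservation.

lossy and not dependency-preserving

Lossless test: (G)⁺ = {G}, which is a superkey of neither fragment — lossy.
Dependency preservation: the restricted closure of {DE} across the fragments never reaches {CG}, so DE → CG cannot be enforced without a join — not preserved.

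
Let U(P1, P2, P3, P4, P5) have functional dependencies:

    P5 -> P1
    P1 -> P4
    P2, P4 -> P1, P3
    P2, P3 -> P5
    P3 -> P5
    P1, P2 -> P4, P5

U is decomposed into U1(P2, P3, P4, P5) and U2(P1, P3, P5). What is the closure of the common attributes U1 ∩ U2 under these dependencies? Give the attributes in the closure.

P1, P3, P4, P5

U1 ∩ U2 = {P3, P5}.
P5 → P1 applies, adding P1
P1 → P4 applies, adding P4
Closure: {P1, P3, P4, P5}.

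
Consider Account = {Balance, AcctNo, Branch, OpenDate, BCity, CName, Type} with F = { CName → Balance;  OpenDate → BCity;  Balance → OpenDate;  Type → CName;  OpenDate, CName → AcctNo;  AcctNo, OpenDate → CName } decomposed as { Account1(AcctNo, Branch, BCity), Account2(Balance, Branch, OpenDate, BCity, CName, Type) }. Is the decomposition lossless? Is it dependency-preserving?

lossy and not dependency-preserving

Lossless test: (Branch, BCity)⁺ = {Branch, BCity}, which is a superkey of neither fragment — lossy.
Dependency preservation: the restricted closure of {OpenDate, CName} across the fragments never reaches {AcctNo}, so OpenDate, CName → AcctNo cannot be enforced without a join — not preserved.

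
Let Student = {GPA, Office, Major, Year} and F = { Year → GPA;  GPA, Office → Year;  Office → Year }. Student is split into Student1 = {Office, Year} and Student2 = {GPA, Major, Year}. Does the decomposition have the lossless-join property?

No

Common attributes: Student1 ∩ Student2 = {Year}.
Closure of {Year}: Year → GPA applies, adding GPA. So (Year)⁺ = {GPA, Year}.
The closure contains neither all of Student1 = {Office, Year} nor all of Student2 = {GPA, Major, Year}, so the common attributes are not a superkey of either fragment. The join is lossy.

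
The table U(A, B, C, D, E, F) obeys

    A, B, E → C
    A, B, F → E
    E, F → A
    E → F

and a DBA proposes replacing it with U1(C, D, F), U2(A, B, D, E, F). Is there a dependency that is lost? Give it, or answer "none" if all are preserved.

Check A, B, E → C: no single fragment contains all of {A, B, C, E}, and the restricted closure of {A, B, E} across the fragments never reaches {C}.
A, B, F → E is preserved.
E, F → A is preserved.
E → F is preserved.

A, B, E → C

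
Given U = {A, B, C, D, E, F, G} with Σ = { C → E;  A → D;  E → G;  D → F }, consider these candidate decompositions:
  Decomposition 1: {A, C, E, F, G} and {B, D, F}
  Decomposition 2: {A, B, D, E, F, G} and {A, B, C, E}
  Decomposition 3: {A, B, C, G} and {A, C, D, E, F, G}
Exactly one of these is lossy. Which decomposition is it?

Decomposition 1: common = {F}, closure = {F} → lossy.
Decomposition 2: common = {A, B, E}, closure = {A, B, D, E, F, G} → lossless.
Decomposition 3: common = {A, C, G}, closure = {A, C, D, E, F, G} → lossless.

Decomposition 1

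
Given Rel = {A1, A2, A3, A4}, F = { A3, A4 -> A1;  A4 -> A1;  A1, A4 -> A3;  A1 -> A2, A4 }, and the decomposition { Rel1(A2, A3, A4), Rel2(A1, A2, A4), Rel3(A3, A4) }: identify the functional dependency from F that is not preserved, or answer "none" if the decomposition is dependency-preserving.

A3, A4 → A1: restricted closure across fragments reaches A1.
A4 → A1 lies within Rel2.
A1, A4 → A3: restricted closure across fragments reaches A3.
A1 → A2, A4 lies within Rel2.
Every dependency is enforceable on the fragments, so the decomposition is dependency-preserving.

none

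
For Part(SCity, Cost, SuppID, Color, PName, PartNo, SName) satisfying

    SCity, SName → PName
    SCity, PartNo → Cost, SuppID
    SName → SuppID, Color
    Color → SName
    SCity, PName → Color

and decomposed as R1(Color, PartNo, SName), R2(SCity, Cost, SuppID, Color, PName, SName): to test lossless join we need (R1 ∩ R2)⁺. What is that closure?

R1 ∩ R2 = {Color, SName}.
SName → SuppID, Color applies, adding SuppID
Closure: {SuppID, Color, SName}.

SuppID, Color, SName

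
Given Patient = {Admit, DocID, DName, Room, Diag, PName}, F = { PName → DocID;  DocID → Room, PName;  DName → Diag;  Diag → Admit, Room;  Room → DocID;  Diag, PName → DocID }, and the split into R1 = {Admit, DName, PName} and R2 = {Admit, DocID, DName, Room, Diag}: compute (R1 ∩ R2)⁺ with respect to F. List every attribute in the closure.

Admit, DocID, DName, Room, Diag, PName

R1 ∩ R2 = {Admit, DName}.
DName → Diag applies, adding Diag
Diag → Admit, Room applies, adding Room
Room → DocID applies, adding DocID
DocID → Room, PName applies, adding PName
Closure: {Admit, DocID, DName, Room, Diag, PName}.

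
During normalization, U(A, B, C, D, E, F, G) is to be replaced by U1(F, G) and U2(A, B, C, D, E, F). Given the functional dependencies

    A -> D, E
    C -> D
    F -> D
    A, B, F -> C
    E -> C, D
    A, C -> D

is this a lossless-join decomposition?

Common attributes: U1 ∩ U2 = {F}.
Closure of {F}: F → D applies, adding D. So (F)⁺ = {D, F}.
The closure contains neither all of U1 = {F, G} nor all of U2 = {A, B, C, D, E, F}, so the common attributes are not a superkey of either fragment. The join is lossy.

No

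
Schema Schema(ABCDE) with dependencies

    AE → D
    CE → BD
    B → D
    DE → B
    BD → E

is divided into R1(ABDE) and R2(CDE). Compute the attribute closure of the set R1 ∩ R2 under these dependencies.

R1 ∩ R2 = {DE}.
DE → B applies, adding B
Closure: {BDE}.

BDE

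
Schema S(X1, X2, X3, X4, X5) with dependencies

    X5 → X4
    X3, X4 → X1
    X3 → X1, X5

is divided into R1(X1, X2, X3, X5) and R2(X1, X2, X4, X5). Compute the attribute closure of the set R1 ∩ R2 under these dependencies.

R1 ∩ R2 = {X1, X2, X5}.
X5 → X4 applies, adding X4
Closure: {X1, X2, X4, X5}.

X1, X2, X4, X5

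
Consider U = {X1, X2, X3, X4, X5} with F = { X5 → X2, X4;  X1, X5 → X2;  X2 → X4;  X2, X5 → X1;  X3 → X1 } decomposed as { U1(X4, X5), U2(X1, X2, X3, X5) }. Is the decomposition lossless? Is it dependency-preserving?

lossless but not dependency-preserving

Lossless test: (X5)⁺ = {X1, X2, X4, X5}, which contains all of one fragment — lossless.
Dependency preservation: the restricted closure of {X2} across the fragments never reaches {X4}, so X2 → X4 cannot be enforced without a join — not preserved.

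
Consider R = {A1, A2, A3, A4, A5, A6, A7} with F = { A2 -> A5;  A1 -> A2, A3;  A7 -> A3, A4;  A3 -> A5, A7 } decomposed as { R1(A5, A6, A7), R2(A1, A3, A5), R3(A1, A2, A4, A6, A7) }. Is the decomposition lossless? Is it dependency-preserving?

Lossless test (chase): Rows 2 and 3 agree on A1; apply A1→A2, A3 and equate their A2, A3 entries. Rows 1 and 3 agree on A7; apply A7→A3, A4 and equate their A3, A4 entries. Rows 1 and 2 agree on A3; apply A3→A5, A7 and equate their A5, A7 entries. Rows 1 and 3 agree on A3; apply A3→A5, A7 and equate their A5, A7 entries. Rows 1 and 2 agree on A7; apply A7→A3, A4 and equate their A3, A4 entries. Row 3 is now all distinguished symbols — the join is lossless.
Dependency preservation: the restricted closure of {A2} across the fragments never reaches {A5}, so A2 → A5 cannot be enforced without a join — not preserved.

lossless but not dependency-preserving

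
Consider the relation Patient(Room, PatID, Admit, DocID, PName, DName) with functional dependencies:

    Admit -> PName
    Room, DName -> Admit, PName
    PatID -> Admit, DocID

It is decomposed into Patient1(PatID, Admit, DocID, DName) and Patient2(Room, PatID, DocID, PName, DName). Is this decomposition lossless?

Common attributes: Patient1 ∩ Patient2 = {PatID, DocID, DName}.
Closure of {PatID, DocID, DName}: PatID → Admit, DocID applies, adding Admit; Admit → PName applies, adding PName. So (PatID, DocID, DName)⁺ = {PatID, Admit, DocID, PName, DName}.
This closure contains every attribute of Patient1, so Patient1 ∩ Patient2 → Patient1. The join is lossless.

Yes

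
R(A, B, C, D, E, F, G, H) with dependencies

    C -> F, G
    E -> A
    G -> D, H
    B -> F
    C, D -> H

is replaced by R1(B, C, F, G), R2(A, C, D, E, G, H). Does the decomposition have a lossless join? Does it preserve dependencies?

Lossless test: (C, G)⁺ = {C, D, F, G, H}, which is a superkey of neither fragment — lossy.
Dependency preservation: every FD's attributes lie within a single fragment, so each can be enforced locally — preserved.

lossy but dependency-preserving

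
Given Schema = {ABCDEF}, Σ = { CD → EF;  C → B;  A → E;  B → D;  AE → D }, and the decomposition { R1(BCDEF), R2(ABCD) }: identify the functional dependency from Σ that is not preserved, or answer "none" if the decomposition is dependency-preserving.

Check A → E: no single fragment contains all of {AE}, and the restricted closure of {A} across the fragments never reaches {E}.
CD → EF is preserved.
C → B is preserved.
B → D is preserved.
AE → D is preserved.

A → E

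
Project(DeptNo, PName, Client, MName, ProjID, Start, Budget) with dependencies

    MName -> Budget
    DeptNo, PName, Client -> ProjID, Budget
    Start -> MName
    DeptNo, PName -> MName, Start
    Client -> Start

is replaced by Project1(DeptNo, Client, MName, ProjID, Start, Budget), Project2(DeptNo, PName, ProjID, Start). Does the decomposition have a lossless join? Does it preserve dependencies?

lossy and not dependency-preserving

Lossless test: (DeptNo, ProjID, Start)⁺ = {DeptNo, MName, ProjID, Start, Budget}, which is a superkey of neither fragment — lossy.
Dependency preservation: the restricted closure of {DeptNo, PName, Client} across the fragments never reaches {ProjID, Budget}, so DeptNo, PName, Client → ProjID, Budget cannot be enforced without a join — not preserved.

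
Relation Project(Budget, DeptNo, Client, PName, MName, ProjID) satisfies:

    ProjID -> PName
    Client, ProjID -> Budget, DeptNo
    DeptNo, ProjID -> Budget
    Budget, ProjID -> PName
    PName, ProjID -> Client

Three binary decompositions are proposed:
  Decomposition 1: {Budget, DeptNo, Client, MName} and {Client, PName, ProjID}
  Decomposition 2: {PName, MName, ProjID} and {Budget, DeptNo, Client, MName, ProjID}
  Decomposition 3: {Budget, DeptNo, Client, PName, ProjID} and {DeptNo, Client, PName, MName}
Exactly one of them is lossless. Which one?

Decomposition 1: common = {Client}, closure = {Client} → lossy.
Decomposition 2: common = {MName, ProjID}, closure = {Budget, DeptNo, Client, PName, MName, ProjID} → lossless.
Decomposition 3: common = {DeptNo, Client, PName}, closure = {DeptNo, Client, PName} → lossy.

Decomposition 2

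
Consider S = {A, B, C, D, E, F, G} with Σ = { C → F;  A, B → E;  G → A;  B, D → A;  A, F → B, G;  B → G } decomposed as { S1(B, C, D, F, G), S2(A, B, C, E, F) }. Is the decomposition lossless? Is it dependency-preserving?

lossless but not dependency-preserving

Lossless test: (B, C, F)⁺ = {A, B, C, E, F, G}, which contains all of one fragment — lossless.
Dependency preservation: the restricted closure of {G} across the fragments never reaches {A}, so G → A cannot be enforced without a join — not preserved.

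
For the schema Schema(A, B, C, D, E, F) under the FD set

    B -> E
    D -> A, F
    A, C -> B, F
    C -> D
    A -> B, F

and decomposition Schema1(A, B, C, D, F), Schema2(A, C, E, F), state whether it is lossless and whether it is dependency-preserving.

Lossless test: (A, C, F)⁺ = {A, B, C, D, E, F}, which contains all of one fragment — lossless.
Dependency preservation: the restricted closure of {B} across the fragments never reaches {E}, so B → E cannot be enforced without a join — not preserved.

lossless but not dependency-preserving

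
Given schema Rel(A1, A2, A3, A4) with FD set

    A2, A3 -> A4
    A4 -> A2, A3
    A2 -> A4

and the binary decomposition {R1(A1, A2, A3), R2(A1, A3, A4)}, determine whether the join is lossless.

No

Common attributes: R1 ∩ R2 = {A1, A3}.
No dependency enlarges {A1, A3}, so (A1, A3)⁺ = {A1, A3}.
The closure contains neither all of R1 = {A1, A2, A3} nor all of R2 = {A1, A3, A4}, so the common attributes are not a superkey of either fragment. The join is lossy.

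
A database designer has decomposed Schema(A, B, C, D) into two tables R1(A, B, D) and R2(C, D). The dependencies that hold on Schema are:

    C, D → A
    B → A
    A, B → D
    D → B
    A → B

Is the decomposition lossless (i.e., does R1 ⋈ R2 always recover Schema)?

Common attributes: R1 ∩ R2 = {D}.
Closure of {D}: D → B applies, adding B; B → A applies, adding A. So (D)⁺ = {A, B, D}.
This closure contains every attribute of R1, so R1 ∩ R2 → R1. The join is lossless.

Yes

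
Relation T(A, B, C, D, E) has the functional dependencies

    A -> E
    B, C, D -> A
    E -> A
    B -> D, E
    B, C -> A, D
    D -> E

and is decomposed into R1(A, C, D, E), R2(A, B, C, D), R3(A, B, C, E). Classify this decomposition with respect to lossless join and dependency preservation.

Lossless test (chase): Rows 1 and 2 agree on A; apply A→E and equate their E entries. Rows 2 and 3 agree on B; apply B→D, E and equate their D, E entries. Row 2 is now all distinguished symbols — the join is lossless.
Dependency preservation: B → D, E is not contained in any single fragment, but the restricted closure of its left-hand side across the fragments still reaches the right-hand side; the remaining FDs each lie inside some fragment. All dependencies are preserved.

lossless and dependency-preserving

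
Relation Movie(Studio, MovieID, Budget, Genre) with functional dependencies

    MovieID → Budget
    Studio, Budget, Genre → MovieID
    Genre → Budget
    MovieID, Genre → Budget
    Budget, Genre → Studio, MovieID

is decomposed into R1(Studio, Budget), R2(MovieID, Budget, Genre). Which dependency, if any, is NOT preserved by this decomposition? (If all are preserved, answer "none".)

Budget, Genre → Studio, MovieID

Check Budget, Genre → Studio, MovieID: no single fragment contains all of {Studio, MovieID, Budget, Genre}, and the restricted closure of {Budget, Genre} across the fragments never reaches {Studio, MovieID}.
MovieID → Budget is preserved.
Studio, Budget, Genre → MovieID is preserved.
Genre → Budget is preserved.
MovieID, Genre → Budget is preserved.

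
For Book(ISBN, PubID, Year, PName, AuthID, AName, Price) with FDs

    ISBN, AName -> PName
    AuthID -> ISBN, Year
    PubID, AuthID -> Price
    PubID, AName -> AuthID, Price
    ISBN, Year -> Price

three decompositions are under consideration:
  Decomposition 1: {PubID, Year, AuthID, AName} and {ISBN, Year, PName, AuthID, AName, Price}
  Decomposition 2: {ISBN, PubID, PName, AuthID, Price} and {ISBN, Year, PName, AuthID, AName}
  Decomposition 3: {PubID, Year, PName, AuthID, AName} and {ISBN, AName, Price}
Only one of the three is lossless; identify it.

Decomposition 1: common = {Year, AuthID, AName}, closure = {ISBN, Year, PName, AuthID, AName, Price} → lossless.
Decomposition 2: common = {ISBN, PName, AuthID}, closure = {ISBN, Year, PName, AuthID, Price} → lossy.
Decomposition 3: common = {AName}, closure = {AName} → lossy.

Decomposition 1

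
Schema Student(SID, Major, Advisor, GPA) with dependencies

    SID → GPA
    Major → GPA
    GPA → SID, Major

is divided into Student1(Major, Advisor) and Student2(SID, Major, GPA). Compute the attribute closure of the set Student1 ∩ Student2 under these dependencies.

SID, Major, GPA

Student1 ∩ Student2 = {Major}.
Major → GPA applies, adding GPA
GPA → SID, Major applies, adding SID
Closure: {SID, Major, GPA}.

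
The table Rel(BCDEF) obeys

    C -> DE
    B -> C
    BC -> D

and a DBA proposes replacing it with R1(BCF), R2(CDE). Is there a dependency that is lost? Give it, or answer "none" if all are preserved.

C → DE lies within R2.
B → C lies within R1.
BC → D: restricted closure across fragments reaches D.
Every dependency is enforceable on the fragments, so the decomposition is dependency-preserving.

none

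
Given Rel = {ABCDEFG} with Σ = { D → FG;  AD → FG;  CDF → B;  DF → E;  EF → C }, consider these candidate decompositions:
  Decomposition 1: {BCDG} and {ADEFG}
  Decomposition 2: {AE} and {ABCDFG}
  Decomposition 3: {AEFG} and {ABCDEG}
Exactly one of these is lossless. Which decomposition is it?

Decomposition 1: common = {DG}, closure = {BCDEFG} → lossless.
Decomposition 2: common = {A}, closure = {A} → lossy.
Decomposition 3: common = {AEG}, closure = {AEG} → lossy.

Decomposition 1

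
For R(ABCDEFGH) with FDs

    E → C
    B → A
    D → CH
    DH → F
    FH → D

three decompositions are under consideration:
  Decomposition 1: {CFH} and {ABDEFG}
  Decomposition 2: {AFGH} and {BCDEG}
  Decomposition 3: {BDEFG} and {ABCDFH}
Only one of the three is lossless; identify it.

Decomposition 1: common = {F}, closure = {F} → lossy.
Decomposition 2: common = {G}, closure = {G} → lossy.
Decomposition 3: common = {BDF}, closure = {ABCDFH} → lossless.

Decomposition 3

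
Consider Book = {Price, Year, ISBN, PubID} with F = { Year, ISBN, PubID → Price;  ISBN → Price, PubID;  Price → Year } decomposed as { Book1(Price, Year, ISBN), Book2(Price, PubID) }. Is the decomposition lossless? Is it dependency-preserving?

Lossless test: (Price)⁺ = {Price, Year}, which is a superkey of neither fragment — lossy.
Dependency preservation: the restricted closure of {ISBN} across the fragments never reaches {Price, PubID}, so ISBN → Price, PubID cannot be enforced without a join — not preserved.

lossy and not dependency-preserving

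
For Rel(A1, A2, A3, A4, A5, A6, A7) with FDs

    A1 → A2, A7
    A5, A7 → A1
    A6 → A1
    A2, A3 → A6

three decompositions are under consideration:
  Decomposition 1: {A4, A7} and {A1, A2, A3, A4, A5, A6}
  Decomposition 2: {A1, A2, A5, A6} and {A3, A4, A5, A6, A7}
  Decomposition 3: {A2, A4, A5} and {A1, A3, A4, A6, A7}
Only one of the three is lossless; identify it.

Decomposition 2

Decomposition 1: common = {A4}, closure = {A4} → lossy.
Decomposition 2: common = {A5, A6}, closure = {A1, A2, A5, A6, A7} → lossless.
Decomposition 3: common = {A4}, closure = {A4} → lossy.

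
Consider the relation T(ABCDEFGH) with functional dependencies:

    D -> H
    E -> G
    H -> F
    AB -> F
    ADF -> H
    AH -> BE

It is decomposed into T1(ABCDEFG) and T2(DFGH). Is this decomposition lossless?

Common attributes: T1 ∩ T2 = {DFG}.
Closure of {DFG}: D → H applies, adding H. So (DFG)⁺ = {DFGH}.
This closure contains every attribute of T2, so T1 ∩ T2 → T2. The join is lossless.

Yes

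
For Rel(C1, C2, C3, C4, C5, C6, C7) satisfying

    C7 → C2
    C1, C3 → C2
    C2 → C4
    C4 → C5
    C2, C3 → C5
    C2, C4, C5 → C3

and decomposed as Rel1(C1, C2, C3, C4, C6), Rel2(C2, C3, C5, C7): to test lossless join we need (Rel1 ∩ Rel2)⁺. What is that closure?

Rel1 ∩ Rel2 = {C2, C3}.
C2 → C4 applies, adding C4
C4 → C5 applies, adding C5
Closure: {C2, C3, C4, C5}.

C2, C3, C4, C5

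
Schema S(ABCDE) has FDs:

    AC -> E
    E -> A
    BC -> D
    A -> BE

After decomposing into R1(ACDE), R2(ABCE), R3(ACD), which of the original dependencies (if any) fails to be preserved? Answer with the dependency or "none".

Check BC → D: no single fragment contains all of {BCD}, and the restricted closure of {BC} across the fragments never reaches {D}.
AC → E is preserved.
E → A is preserved.
A → BE is preserved.

BC -> D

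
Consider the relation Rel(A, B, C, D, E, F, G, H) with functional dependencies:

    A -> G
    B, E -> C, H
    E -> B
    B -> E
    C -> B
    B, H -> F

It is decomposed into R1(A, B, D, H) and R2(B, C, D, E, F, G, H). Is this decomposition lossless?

Common attributes: R1 ∩ R2 = {B, D, H}.
Closure of {B, D, H}: B → E applies, adding E; B, H → F applies, adding F; B, E → C, H applies, adding C. So (B, D, H)⁺ = {B, C, D, E, F, H}.
The closure contains neither all of R1 = {A, B, D, H} nor all of R2 = {B, C, D, E, F, G, H}, so the common attributes are not a superkey of either fragment. The join is lossy.

No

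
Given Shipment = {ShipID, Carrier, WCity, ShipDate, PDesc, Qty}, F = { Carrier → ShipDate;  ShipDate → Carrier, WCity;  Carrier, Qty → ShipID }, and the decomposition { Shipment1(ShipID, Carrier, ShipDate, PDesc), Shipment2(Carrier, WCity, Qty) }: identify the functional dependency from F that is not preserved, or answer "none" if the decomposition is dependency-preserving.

Carrier, Qty → ShipID

Check Carrier, Qty → ShipID: no single fragment contains all of {ShipID, Carrier, Qty}, and the restricted closure of {Carrier, Qty} across the fragments never reaches {ShipID}.
Carrier → ShipDate is preserved.
ShipDate → Carrier, WCity is preserved.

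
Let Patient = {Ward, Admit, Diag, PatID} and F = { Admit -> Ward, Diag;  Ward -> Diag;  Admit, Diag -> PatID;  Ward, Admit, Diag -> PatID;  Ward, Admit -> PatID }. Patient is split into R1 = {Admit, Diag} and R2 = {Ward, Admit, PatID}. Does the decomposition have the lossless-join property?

Common attributes: R1 ∩ R2 = {Admit}.
Closure of {Admit}: Admit → Ward, Diag applies, adding Ward, Diag; Admit, Diag → PatID applies, adding PatID. So (Admit)⁺ = {Ward, Admit, Diag, PatID}.
This closure contains every attribute of R1, so R1 ∩ R2 → R1. The join is lossless.

Yes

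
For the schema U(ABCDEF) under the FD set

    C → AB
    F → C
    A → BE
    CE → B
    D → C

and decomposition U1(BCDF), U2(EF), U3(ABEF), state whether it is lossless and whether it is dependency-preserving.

Lossless test (chase): Rows 1 and 2 agree on F; apply F→C and equate their C entries. Rows 1 and 3 agree on F; apply F→C and equate their C entries. Rows 2 and 3 agree on CE; apply CE→B and equate their B entries. Rows 1 and 2 agree on C; apply C→AB and equate their AB entries. Rows 1 and 3 agree on C; apply C→AB and equate their AB entries. Rows 1 and 2 agree on A; apply A→BE and equate their BE entries. Row 1 is now all distinguished symbols — the join is lossless.
Dependency preservation: the restricted closure of {C} across the fragments never reaches {AB}, so C → AB cannot be enforced without a join — not preserved.

lossless but not dependency-preserving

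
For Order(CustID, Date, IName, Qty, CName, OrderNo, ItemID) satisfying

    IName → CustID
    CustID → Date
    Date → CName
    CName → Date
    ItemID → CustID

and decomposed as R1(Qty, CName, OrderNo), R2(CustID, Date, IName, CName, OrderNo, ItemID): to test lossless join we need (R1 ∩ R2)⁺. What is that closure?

Date, CName, OrderNo

R1 ∩ R2 = {CName, OrderNo}.
CName → Date applies, adding Date
Closure: {Date, CName, OrderNo}.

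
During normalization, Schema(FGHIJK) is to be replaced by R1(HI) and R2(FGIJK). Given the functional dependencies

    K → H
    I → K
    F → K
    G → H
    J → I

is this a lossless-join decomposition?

Yes

Common attributes: R1 ∩ R2 = {I}.
Closure of {I}: I → K applies, adding K; K → H applies, adding H. So (I)⁺ = {HIK}.
This closure contains every attribute of R1, so R1 ∩ R2 → R1. The join is lossless.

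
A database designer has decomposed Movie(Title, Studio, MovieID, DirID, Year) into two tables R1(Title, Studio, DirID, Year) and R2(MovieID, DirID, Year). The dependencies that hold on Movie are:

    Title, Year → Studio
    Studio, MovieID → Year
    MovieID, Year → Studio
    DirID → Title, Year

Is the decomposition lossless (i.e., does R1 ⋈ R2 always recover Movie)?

Yes

Common attributes: R1 ∩ R2 = {DirID, Year}.
Closure of {DirID, Year}: DirID → Title, Year applies, adding Title; Title, Year → Studio applies, adding Studio. So (DirID, Year)⁺ = {Title, Studio, DirID, Year}.
This closure contains every attribute of R1, so R1 ∩ R2 → R1. The join is lossless.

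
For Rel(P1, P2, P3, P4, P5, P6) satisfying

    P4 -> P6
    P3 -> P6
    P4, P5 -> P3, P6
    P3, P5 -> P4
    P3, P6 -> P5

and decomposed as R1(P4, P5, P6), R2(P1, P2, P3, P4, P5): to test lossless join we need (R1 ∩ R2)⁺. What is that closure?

R1 ∩ R2 = {P4, P5}.
P4 → P6 applies, adding P6
P4, P5 → P3, P6 applies, adding P3
Closure: {P3, P4, P5, P6}.

P3, P4, P5, P6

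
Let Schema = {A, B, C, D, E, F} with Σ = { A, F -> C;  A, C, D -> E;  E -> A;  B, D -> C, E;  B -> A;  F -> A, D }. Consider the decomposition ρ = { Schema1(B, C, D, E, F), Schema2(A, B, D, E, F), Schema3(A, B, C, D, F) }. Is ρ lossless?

Yes

Chase test. Columns are A, B, C, D, E, F; row i has aⱼ where attribute j ∈ Schemai, else bᵢⱼ.
Initial tableau (one row per fragment):
  row 1: b11 a2 a3 a4 a5 a6
  row 2: a1 a2 b23 a4 a5 a6
  row 3: a1 a2 a3 a4 b35 a6
Rows 2 and 3 agree on A, F; apply A, F→C and equate their C entries.
Rows 2 and 3 agree on A, C, D; apply A, C, D→E and equate their E entries.
Rows 1 and 2 agree on E; apply E→A and equate their A entries.
Row 1 is now all distinguished symbols — the join is lossless.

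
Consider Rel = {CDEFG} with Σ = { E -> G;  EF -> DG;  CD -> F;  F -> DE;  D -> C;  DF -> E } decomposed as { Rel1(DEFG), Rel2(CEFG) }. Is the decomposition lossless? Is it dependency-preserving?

Lossless test: (EFG)⁺ = {CDEFG}, which contains all of one fragment — lossless.
Dependency preservation: CD → F; D → C are not contained in any single fragment, but the restricted closure of each left-hand side across the fragments still reaches the right-hand side; the remaining FDs each lie inside some fragment. All dependencies are preserved.

lossless and dependency-preserving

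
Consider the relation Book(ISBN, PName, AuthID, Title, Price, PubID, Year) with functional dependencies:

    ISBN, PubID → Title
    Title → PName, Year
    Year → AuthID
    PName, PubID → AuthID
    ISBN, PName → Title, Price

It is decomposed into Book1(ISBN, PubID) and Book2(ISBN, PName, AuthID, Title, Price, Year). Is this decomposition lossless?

No

Common attributes: Book1 ∩ Book2 = {ISBN}.
No dependency enlarges {ISBN}, so (ISBN)⁺ = {ISBN}.
The closure contains neither all of Book1 = {ISBN, PubID} nor all of Book2 = {ISBN, PName, AuthID, Title, Price, Year}, so the common attributes are not a superkey of either fragment. The join is lossy.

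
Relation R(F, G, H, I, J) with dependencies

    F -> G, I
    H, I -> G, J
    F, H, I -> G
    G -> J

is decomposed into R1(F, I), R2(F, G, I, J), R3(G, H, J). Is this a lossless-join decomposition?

Chase test. Columns are F, G, H, I, J; row i has aⱼ where attribute j ∈ Ri, else bᵢⱼ.
Initial tableau (one row per fragment):
  row 1: a1 b12 b13 a4 b15
  row 2: a1 a2 b23 a4 a5
  row 3: b31 a2 a3 b34 a5
Rows 1 and 2 agree on F; apply F→G, I and equate their G, I entries.
Rows 1 and 2 agree on G; apply G→J and equate their J entries.
No row becomes fully distinguished — the join is lossy.

No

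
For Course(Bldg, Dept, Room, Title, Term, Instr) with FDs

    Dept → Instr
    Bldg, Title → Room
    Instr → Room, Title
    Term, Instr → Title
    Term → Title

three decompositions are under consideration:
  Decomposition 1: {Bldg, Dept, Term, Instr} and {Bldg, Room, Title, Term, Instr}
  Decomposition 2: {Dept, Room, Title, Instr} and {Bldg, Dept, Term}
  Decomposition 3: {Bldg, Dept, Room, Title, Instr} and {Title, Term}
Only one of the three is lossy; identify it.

Decomposition 3

Decomposition 1: common = {Bldg, Term, Instr}, closure = {Bldg, Room, Title, Term, Instr} → lossless.
Decomposition 2: common = {Dept}, closure = {Dept, Room, Title, Instr} → lossless.
Decomposition 3: common = {Title}, closure = {Title} → lossy.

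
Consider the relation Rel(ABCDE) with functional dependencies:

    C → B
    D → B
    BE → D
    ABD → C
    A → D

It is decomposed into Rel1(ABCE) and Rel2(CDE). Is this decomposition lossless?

Common attributes: Rel1 ∩ Rel2 = {CE}.
Closure of {CE}: C → B applies, adding B; BE → D applies, adding D. So (CE)⁺ = {BCDE}.
This closure contains every attribute of Rel2, so Rel1 ∩ Rel2 → Rel2. The join is lossless.

Yes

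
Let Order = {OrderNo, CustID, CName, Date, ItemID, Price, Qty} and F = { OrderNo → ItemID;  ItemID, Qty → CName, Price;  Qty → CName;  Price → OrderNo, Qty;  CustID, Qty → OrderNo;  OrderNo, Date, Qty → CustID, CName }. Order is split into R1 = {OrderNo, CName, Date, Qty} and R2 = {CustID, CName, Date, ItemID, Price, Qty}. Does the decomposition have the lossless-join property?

Common attributes: R1 ∩ R2 = {CName, Date, Qty}.
No dependency enlarges {CName, Date, Qty}, so (CName, Date, Qty)⁺ = {CName, Date, Qty}.
The closure contains neither all of R1 = {OrderNo, CName, Date, Qty} nor all of R2 = {CustID, CName, Date, ItemID, Price, Qty}, so the common attributes are not a superkey of either fragment. The join is lossy.

No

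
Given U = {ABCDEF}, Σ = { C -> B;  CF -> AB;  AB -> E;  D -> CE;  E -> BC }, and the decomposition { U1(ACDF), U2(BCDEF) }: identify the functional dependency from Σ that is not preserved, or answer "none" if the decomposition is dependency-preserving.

AB -> E

Check AB → E: no single fragment contains all of {ABE}, and the restricted closure of {AB} across the fragments never reaches {E}.
C → B is preserved.
CF → AB is preserved.
D → CE is preserved.
E → BC is preserved.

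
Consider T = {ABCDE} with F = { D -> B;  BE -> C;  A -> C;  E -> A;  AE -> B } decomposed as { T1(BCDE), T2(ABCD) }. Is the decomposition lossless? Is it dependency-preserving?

lossy and not dependency-preserving

Lossless test: (BCD)⁺ = {BCD}, which is a superkey of neither fragment — lossy.
Dependency preservation: the restricted closure of {E} across the fragments never reaches {A}, so E → A cannot be enforced without a join — not preserved.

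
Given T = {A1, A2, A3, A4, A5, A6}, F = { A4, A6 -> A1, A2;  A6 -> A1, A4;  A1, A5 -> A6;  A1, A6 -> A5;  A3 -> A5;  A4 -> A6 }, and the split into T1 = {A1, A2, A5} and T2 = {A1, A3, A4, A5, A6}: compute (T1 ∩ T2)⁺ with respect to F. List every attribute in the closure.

A1, A2, A4, A5, A6

T1 ∩ T2 = {A1, A5}.
A1, A5 → A6 applies, adding A6
A6 → A1, A4 applies, adding A4
A4, A6 → A1, A2 applies, adding A2
Closure: {A1, A2, A4, A5, A6}.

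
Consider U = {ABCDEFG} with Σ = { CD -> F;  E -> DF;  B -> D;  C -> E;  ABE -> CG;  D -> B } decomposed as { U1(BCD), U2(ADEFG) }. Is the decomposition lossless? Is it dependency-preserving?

Lossless test: (D)⁺ = {BD}, which is a superkey of neither fragment — lossy.
Dependency preservation: the restricted closure of {CD} across the fragments never reaches {F}, so CD → F cannot be enforced without a join — not preserved.

lossy and not dependency-preserving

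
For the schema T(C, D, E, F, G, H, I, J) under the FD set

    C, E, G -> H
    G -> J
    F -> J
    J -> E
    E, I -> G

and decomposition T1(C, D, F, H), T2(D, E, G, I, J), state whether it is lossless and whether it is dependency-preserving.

lossy and not dependency-preserving

Lossless test: (D)⁺ = {D}, which is a superkey of neither fragment — lossy.
Dependency preservation: the restricted closure of {C, E, G} across the fragments never reaches {H}, so C, E, G → H cannot be enforced without a join — not preserved.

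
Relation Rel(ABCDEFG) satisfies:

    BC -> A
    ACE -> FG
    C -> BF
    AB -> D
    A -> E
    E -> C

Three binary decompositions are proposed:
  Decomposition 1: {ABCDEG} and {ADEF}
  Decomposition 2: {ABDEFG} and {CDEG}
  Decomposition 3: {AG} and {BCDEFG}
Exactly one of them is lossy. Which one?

Decomposition 3

Decomposition 1: common = {ADE}, closure = {ABCDEFG} → lossless.
Decomposition 2: common = {DEG}, closure = {ABCDEFG} → lossless.
Decomposition 3: common = {G}, closure = {G} → lossy.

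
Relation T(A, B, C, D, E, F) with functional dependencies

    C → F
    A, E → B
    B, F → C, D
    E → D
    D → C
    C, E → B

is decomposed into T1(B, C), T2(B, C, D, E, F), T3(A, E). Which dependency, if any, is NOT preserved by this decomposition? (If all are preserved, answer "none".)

C → F lies within T2.
A, E → B: restricted closure across fragments reaches B.
B, F → C, D lies within T2.
E → D lies within T2.
D → C lies within T2.
C, E → B lies within T2.
Every dependency is enforceable on the fragments, so the decomposition is dependency-preserving.

none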